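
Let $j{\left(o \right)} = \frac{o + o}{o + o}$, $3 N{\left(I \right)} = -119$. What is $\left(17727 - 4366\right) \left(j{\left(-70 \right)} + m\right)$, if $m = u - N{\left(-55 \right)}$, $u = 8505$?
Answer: $\frac{342535957}{3} \approx 1.1418 \cdot 10^{8}$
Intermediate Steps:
$N{\left(I \right)} = - \frac{119}{3}$ ($N{\left(I \right)} = \frac{1}{3} \left(-119\right) = - \frac{119}{3}$)
$j{\left(o \right)} = 1$ ($j{\left(o \right)} = \frac{2 o}{2 o} = 2 o \frac{1}{2 o} = 1$)
$m = \frac{25634}{3}$ ($m = 8505 - - \frac{119}{3} = 8505 + \frac{119}{3} = \frac{25634}{3} \approx 8544.7$)
$\left(17727 - 4366\right) \left(j{\left(-70 \right)} + m\right) = \left(17727 - 4366\right) \left(1 + \frac{25634}{3}\right) = 13361 \cdot \frac{25637}{3} = \frac{342535957}{3}$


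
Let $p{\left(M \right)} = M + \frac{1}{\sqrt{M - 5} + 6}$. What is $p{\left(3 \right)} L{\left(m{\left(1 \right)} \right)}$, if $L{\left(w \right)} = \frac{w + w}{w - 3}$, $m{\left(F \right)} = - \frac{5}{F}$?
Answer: $\frac{75}{19} - \frac{5 i \sqrt{2}}{152} \approx 3.9474 - 0.04652 i$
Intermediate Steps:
$L{\left(w \right)} = \frac{2 w}{-3 + w}$
$p{\left(M \right)} = M + \frac{1}{6 + \sqrt{-5 + M}}$ ($p{\left(M \right)} = M + \frac{1}{\sqrt{-5 + M} + 6} = M + \frac{1}{6 + \sqrt{-5 + M}}$)
$p{\left(3 \right)} L{\left(m{\left(1 \right)} \right)} = \frac{1 + 6 \cdot 3 + 3 \sqrt{-5 + 3}}{6 + \sqrt{-5 + 3}} \frac{2 \left(- \frac{5}{1}\right)}{-3 - \frac{5}{1}} = \frac{1 + 18 + 3 \sqrt{-2}}{6 + \sqrt{-2}} \frac{2 \left(\left(-5\right) 1\right)}{-3 - 5} = \frac{1 + 18 + 3 i \sqrt{2}}{6 + i \sqrt{2}} \cdot 2 \left(-5\right) \frac{1}{-3 - 5} = \frac{1 + 18 + 3 i \sqrt{2}}{6 + i \sqrt{2}} \cdot 2 \left(-5\right) \frac{1}{-8} = \frac{19 + 3 i \sqrt{2}}{6 + i \sqrt{2}} \cdot 2 \left(-5\right) \left(- \frac{1}{8}\right) = \frac{19 + 3 i \sqrt{2}}{6 + i \sqrt{2}} \cdot \frac{5}{4} = \frac{5 \left(19 + 3 i \sqrt{2}\right)}{4 \left(6 + i \sqrt{2}\right)}$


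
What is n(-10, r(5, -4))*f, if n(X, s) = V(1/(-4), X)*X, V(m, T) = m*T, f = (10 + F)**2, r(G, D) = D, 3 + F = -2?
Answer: -625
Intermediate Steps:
F = -5 (F = -3 - 2 = -5)
f = 25 (f = (10 - 5)**2 = 5**2 = 25)
V(m, T) = T*m
n(X, s) = -X**2/4 (n(X, s) = (X*(1/(-4)))*X = (X*(1*(-1/4)))*X = (X*(-1/4))*X = (-X/4)*X = -X**2/4)
n(-10, r(5, -4))*f = -1/4*(-10)**2*25 = -1/4*100*25 = -25*25 = -625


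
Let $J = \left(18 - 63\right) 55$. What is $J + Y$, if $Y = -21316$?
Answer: $-23791$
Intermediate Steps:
$J = -2475$ ($J = \left(-45\right) 55 = -2475$)
$J + Y = -2475 - 21316 = -23791$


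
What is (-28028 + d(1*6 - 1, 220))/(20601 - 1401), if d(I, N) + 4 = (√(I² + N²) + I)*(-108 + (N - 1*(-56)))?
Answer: -1133/800 + 7*√1937/160 ≈ 0.50925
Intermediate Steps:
d(I, N) = -4 + (-52 + N)*(I + √(I² + N²)) (d(I, N) = -4 + (√(I² + N²) + I)*(-108 + (N - 1*(-56))) = -4 + (I + √(I² + N²))*(-108 + (N + 56)) = -4 + (I + √(I² + N²))*(-108 + (56 + N)) = -4 + (I + √(I² + N²))*(-52 + N) = -4 + (-52 + N)*(I + √(I² + N²)))
(-28028 + d(1*6 - 1, 220))/(20601 - 1401) = (-28028 + (-4 - 52*(1*6 - 1) - 52*√((1*6 - 1)² + 220²) + (1*6 - 1)*220 + 220*√((1*6 - 1)² + 220²)))/(20601 - 1401) = (-28028 + (-4 - 52*(6 - 1) - 52*√((6 - 1)² + 48400) + (6 - 1)*220 + 220*√((6 - 1)² + 48400)))/19200 = (-28028 + (-4 - 52*5 - 52*√(5² + 48400) + 5*220 + 220*√(5² + 48400)))*(1/19200) = (-28028 + (-4 - 260 - 52*√(25 + 48400) + 1100 + 220*√(25 + 48400)))*(1/19200) = (-28028 + (-4 - 260 - 260*√1937 + 1100 + 220*√48425))*(1/19200) = (-28028 + (-4 - 260 - 260*√1937 + 1100 + 220*(5*√1937)))*(1/19200) = (-28028 + (-4 - 260 - 260*√1937 + 1100 + 1100*√1937))*(1/19200) = (-28028 + (836 + 840*√1937))*(1/19200) = (-27192 + 840*√1937)*(1/19200) = -1133/800 + 7*√1937/160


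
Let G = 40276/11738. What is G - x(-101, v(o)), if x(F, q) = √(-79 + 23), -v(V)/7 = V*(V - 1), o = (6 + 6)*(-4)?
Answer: 20138/5869 - 2*I*√14 ≈ 3.4312 - 7.4833*I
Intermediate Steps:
o = -48 (o = 12*(-4) = -48)
G = 20138/5869 (G = 40276*(1/11738) = 20138/5869 ≈ 3.4312)
v(V) = -7*V*(-1 + V) (v(V) = -7*V*(V - 1) = -7*V*(-1 + V))
x(F, q) = 2*I*√14 (x(F, q) = √(-56) = 2*I*√14)
G - x(-101, v(o)) = 20138/5869 - 2*I*√14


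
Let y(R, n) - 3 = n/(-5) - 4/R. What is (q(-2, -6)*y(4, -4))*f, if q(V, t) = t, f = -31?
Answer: 2604/5 ≈ 520.80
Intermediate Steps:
y(R, n) = 3 - 4/R - n/5 (y(R, n) = 3 + (n/(-5) - 4/R) = 3 + (n*(-⅕) - 4/R) = 3 + (-n/5 - 4/R) = 3 + (-4/R - n/5) = 3 - 4/R - n/5)
(q(-2, -6)*y(4, -4))*f = -6*(3 - 4/4 - ⅕*(-4))*(-31) = -6*(3 - 4*¼ + ⅘)*(-31) = -6*(3 - 1 + ⅘)*(-31) = -6*14/5*(-31) = -84/5*(-31) = 2604/5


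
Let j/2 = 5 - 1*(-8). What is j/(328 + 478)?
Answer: 1/31 ≈ 0.032258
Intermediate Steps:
j = 26 (j = 2*(5 - 1*(-8)) = 2*(5 + 8) = 2*13 = 26)
j/(328 + 478) = 26/(328 + 478) = 26/806 = 26*(1/806) = 1/31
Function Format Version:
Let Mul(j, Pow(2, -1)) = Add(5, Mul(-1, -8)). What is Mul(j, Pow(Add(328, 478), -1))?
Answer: Rational(1, 31) ≈ 0.032258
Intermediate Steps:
j = 26 (j = Mul(2, Add(5, Mul(-1, -8))) = Mul(2, Add(5, 8)) = Mul(2, 13) = 26)
Mul(j, Pow(Add(328, 478), -1)) = Mul(26, Pow(Add(328, 478), -1)) = Mul(26, Pow(806, -1)) = Mul(26, Rational(1, 806)) = Rational(1, 31)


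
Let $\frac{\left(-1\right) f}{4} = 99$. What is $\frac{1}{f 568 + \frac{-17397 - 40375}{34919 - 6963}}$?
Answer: $- \frac{6989}{1572036235} \approx -4.4458 \cdot 10^{-6}$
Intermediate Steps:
$f = -396$ ($f = \left(-4\right) 99 = -396$)
$\frac{1}{f 568 + \frac{-17397 - 40375}{34919 - 6963}} = \frac{1}{\left(-396\right) 568 + \frac{-17397 - 40375}{34919 - 6963}} = \frac{1}{-224928 - \frac{57772}{27956}} = \frac{1}{-224928 - \frac{14443}{6989}} = \frac{1}{- \frac{1572036235}{6989}} = - \frac{6989}{1572036235}$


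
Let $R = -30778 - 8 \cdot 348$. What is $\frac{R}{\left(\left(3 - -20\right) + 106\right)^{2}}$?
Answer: $- \frac{33562}{16641} \approx -2.0168$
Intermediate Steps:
$R = -33562$ ($R = -30778 - 2784 = -33562$)
$\frac{R}{\left(\left(3 - -20\right) + 106\right)^{2}} = - \frac{33562}{\left(\left(3 - -20\right) + 106\right)^{2}} = - \frac{33562}{\left(\left(3 + 20\right) + 106\right)^{2}} = - \frac{33562}{\left(23 + 106\right)^{2}} = - \frac{33562}{129^{2}} = - \frac{33562}{16641}$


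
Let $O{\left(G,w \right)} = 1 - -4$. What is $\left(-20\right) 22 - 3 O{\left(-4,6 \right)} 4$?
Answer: $26400$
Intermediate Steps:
$O{\left(G,w \right)} = 5$ ($O{\left(G,w \right)} = 1 + 4 = 5$)
$\left(-20\right) 22 - 3 O{\left(-4,6 \right)} 4 = \left(-20\right) 22 \left(-3\right) 5 \cdot 4 = - 440 \left(\left(-15\right) 4\right) = \left(-440\right) \left(-60\right) = 26400$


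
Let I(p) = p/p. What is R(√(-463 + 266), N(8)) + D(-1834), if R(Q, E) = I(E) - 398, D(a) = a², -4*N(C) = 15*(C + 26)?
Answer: 3363159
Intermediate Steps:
I(p) = 1
N(C) = -195/2 - 15*C/4 (N(C) = -15*(C + 26)/4 = -15*(26 + C)/4 = -(390 + 15*C)/4 = -195/2 - 15*C/4)
R(Q, E) = -397 (R(Q, E) = 1 - 398 = -397)
R(√(-463 + 266), N(8)) + D(-1834) = -397 + (-1834)² = -397 + 3363556 = 3363159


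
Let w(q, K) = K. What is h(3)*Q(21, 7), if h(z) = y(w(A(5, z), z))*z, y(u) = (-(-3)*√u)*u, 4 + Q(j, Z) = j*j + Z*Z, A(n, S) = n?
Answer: 13122*√3 ≈ 22728.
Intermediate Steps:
Q(j, Z) = -4 + Z² + j² (Q(j, Z) = -4 + (j*j + Z*Z) = -4 + (j² + Z²) = -4 + (Z² + j²) = -4 + Z² + j²)
y(u) = 3*u^(3/2) (y(u) = (3*√u)*u = 3*u^(3/2))
h(z) = 3*z^(5/2) (h(z) = (3*z^(3/2))*z = 3*z^(5/2))
h(3)*Q(21, 7) = (3*3^(5/2))*(-4 + 7² + 21²) = (3*(9*√3))*(-4 + 49 + 441) = (27*√3)*486 = 13122*√3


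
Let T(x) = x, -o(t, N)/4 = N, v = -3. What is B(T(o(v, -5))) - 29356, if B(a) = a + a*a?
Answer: -28936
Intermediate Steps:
o(t, N) = -4*N
B(a) = a + a²
B(T(o(v, -5))) - 29356 = (-4*(-5))*(1 - 4*(-5)) - 29356 = 20*(1 + 20) - 29356 = 20*21 - 29356 = 420 - 29356 = -28936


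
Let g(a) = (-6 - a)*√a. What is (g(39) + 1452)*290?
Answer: 421080 - 13050*√39 ≈ 3.3958e+5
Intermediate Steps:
g(a) = √a*(-6 - a)
(g(39) + 1452)*290 = (√39*(-6 - 1*39) + 1452)*290 = (√39*(-6 - 39) + 1452)*290 = (√39*(-45) + 1452)*290 = (-45*√39 + 1452)*290 = (1452 - 45*√39)*290 = 421080 - 13050*√39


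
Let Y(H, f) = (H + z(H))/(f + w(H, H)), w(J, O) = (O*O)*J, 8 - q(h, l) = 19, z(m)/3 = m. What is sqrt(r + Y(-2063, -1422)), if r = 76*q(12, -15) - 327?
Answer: I*sqrt(89655146158781058674455)/8780065469 ≈ 34.103*I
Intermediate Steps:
z(m) = 3*m
q(h, l) = -11 (q(h, l) = 8 - 1*19 = 8 - 19 = -11)
w(J, O) = J*O**2 (w(J, O) = O**2*J = J*O**2)
Y(H, f) = 4*H/(f + H**3) (Y(H, f) = (H + 3*H)/(f + H*H**2) = (4*H)/(f + H**3) = 4*H/(f + H**3))
r = -1163 (r = 76*(-11) - 327 = -836 - 327 = -1163)
sqrt(r + Y(-2063, -1422)) = sqrt(-1163 + 4*(-2063)/(-1422 + (-2063)**3)) = sqrt(-1163 + 4*(-2063)/(-1422 - 8780064047)) = sqrt(-1163 + 4*(-2063)/(-8780065469)) = sqrt(-1163 + 4*(-2063)*(-1/8780065469)) = sqrt(-1163 + 8252/8780065469) = sqrt(-10211216132195/8780065469) = I*sqrt(89655146158781058674455)/8780065469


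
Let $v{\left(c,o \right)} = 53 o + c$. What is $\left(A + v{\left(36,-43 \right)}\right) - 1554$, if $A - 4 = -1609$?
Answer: $-5402$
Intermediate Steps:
$A = -1605$ ($A = 4 - 1609 = -1605$)
$v{\left(c,o \right)} = c + 53 o$
$\left(A + v{\left(36,-43 \right)}\right) - 1554 = \left(-1605 + \left(36 + 53 \left(-43\right)\right)\right) - 1554 = \left(-1605 + \left(36 - 2279\right)\right) - 1554 = \left(-1605 - 2243\right) - 1554 = -3848 - 1554 = -5402$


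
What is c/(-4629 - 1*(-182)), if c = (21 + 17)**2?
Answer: -1444/4447 ≈ -0.32471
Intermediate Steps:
c = 1444 (c = 38**2 = 1444)
c/(-4629 - 1*(-182)) = 1444/(-4629 - 1*(-182)) = 1444/(-4629 + 182) = 1444/(-4447) = 1444*(-1/4447) = -1444/4447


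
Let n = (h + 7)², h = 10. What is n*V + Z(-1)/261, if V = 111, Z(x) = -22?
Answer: 8372597/261 ≈ 32079.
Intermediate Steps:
n = 289 (n = (10 + 7)² = 17² = 289)
n*V + Z(-1)/261 = 289*111 - 22/261 = 32079 - 22*1/261 = 32079 - 22/261 = 8372597/261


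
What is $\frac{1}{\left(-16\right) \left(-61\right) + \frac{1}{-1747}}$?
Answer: $\frac{1747}{1705071} \approx 0.0010246$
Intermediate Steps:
$\frac{1}{\left(-16\right) \left(-61\right) + \frac{1}{-1747}} = \frac{1}{976 - \frac{1}{1747}} = \frac{1}{\frac{1705071}{1747}} = \frac{1747}{1705071}$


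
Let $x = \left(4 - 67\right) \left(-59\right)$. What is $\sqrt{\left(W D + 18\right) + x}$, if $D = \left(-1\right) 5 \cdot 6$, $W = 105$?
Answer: $3 \sqrt{65} \approx 24.187$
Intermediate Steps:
$D = -30$ ($D = \left(-5\right) 6 = -30$)
$x = 3717$ ($x = \left(-63\right) \left(-59\right) = 3717$)
$\sqrt{\left(W D + 18\right) + x} = \sqrt{\left(105 \left(-30\right) + 18\right) + 3717} = \sqrt{\left(-3150 + 18\right) + 3717} = \sqrt{-3132 + 3717} = \sqrt{585} = 3 \sqrt{65}$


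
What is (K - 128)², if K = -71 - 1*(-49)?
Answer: 22500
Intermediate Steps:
K = -22 (K = -71 + 49 = -22)
(K - 128)² = (-22 - 128)² = (-150)² = 22500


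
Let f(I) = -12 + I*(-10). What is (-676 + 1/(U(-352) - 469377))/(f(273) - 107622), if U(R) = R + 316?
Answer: 317323189/51806296332 ≈ 0.0061252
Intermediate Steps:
U(R) = 316 + R
f(I) = -12 - 10*I
(-676 + 1/(U(-352) - 469377))/(f(273) - 107622) = (-676 + 1/((316 - 352) - 469377))/((-12 - 10*273) - 107622) = (-676 + 1/(-36 - 469377))/((-12 - 2730) - 107622) = (-676 + 1/(-469413))/(-2742 - 107622) = (-676 - 1/469413)/(-110364) = -317323189/469413*(-1/110364) = 317323189/51806296332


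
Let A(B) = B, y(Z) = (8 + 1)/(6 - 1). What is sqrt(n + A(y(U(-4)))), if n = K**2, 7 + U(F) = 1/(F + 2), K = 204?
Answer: 9*sqrt(12845)/5 ≈ 204.00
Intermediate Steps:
U(F) = -7 + 1/(2 + F) (U(F) = -7 + 1/(F + 2) = -7 + 1/(2 + F))
y(Z) = 9/5
n = 41616 (n = 204**2 = 41616)
sqrt(n + A(y(U(-4)))) = sqrt(41616 + 9/5) = sqrt(208089/5) = 9*sqrt(12845)/5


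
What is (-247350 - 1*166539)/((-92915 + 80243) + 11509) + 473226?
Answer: 550775727/1163 ≈ 4.7358e+5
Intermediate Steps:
(-247350 - 1*166539)/((-92915 + 80243) + 11509) + 473226 = (-247350 - 166539)/(-12672 + 11509) + 473226 = -413889/(-1163) + 473226 = -413889*(-1/1163) + 473226 = 413889/1163 + 473226 = 550775727/1163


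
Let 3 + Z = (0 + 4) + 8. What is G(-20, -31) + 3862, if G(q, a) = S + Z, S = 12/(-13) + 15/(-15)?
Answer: 50298/13 ≈ 3869.1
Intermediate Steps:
Z = 9 (Z = -3 + ((0 + 4) + 8) = -3 + (4 + 8) = -3 + 12 = 9)
S = -25/13 (S = 12*(-1/13) + 15*(-1/15) = -12/13 - 1 = -25/13 ≈ -1.9231)
G(q, a) = 92/13 (G(q, a) = -25/13 + 9 = 92/13)
G(-20, -31) + 3862 = 92/13 + 3862 = 50298/13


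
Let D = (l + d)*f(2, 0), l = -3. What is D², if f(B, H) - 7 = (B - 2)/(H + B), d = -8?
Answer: 5929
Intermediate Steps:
f(B, H) = 7 + (-2 + B)/(B + H) (f(B, H) = 7 + (B - 2)/(H + B) = 7 + (-2 + B)/(B + H))
D = -77 (D = (-3 - 8)*((-2 + 7*0 + 8*2)/(2 + 0)) = -11*(-2 + 0 + 16)/2 = -11*14/2 = -11*7 = -77)
D² = (-77)² = 5929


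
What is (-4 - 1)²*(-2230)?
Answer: -55750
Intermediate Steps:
(-4 - 1)²*(-2230) = (-5)²*(-2230) = 25*(-2230) = -55750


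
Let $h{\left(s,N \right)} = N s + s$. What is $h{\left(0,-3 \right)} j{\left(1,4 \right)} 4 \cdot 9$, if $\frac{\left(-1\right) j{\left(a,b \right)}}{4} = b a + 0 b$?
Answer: $0$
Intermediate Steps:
$h{\left(s,N \right)} = s + N s$
$j{\left(a,b \right)} = - 4 a b$ ($j{\left(a,b \right)} = - 4 \left(b a + 0 b\right) = - 4 \left(a b + 0\right) = - 4 a b$)
$h{\left(0,-3 \right)} j{\left(1,4 \right)} 4 \cdot 9 = 0 \left(1 - 3\right) \left(-4\right) 1 \cdot 4 \cdot 4 \cdot 9 = 0 \left(-2\right) \left(\left(-16\right) 4\right) 9 = 0 \left(-64\right) 9 = 0 \cdot 9 = 0$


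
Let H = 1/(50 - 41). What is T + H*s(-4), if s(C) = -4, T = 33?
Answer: 293/9 ≈ 32.556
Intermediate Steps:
H = ⅑ (H = 1/9 = ⅑ ≈ 0.11111)
T + H*s(-4) = 33 + (⅑)*(-4) = 33 - 4/9 = 293/9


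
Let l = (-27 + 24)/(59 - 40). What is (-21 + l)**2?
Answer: 161604/361 ≈ 447.66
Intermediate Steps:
l = -3/19 ≈ -0.15789
(-21 + l)**2 = (-21 - 3/19)**2 = (-402/19)**2 = 161604/361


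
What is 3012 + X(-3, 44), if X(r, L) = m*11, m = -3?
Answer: 2979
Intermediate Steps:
X(r, L) = -33 (X(r, L) = -3*11 = -33)
3012 + X(-3, 44) = 3012 - 33 = 2979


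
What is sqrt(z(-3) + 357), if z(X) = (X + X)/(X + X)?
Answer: sqrt(358) ≈ 18.921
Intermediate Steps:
z(X) = 1 (z(X) = (2*X)/((2*X)) = (2*X)*(1/(2*X)) = 1)
sqrt(z(-3) + 357) = sqrt(1 + 357) = sqrt(358)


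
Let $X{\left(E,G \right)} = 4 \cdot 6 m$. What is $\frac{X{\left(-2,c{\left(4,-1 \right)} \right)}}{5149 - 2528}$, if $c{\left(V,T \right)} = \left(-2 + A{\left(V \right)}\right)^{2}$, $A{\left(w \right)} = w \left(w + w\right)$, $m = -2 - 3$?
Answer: $- \frac{120}{2621} \approx -0.045784$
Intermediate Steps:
$m = -5$
$A{\left(w \right)} = 2 w^{2}$ ($A{\left(w \right)} = w 2 w = 2 w^{2}$)
$c{\left(V,T \right)} = \left(-2 + 2 V^{2}\right)^{2}$
$X{\left(E,G \right)} = -120$ ($X{\left(E,G \right)} = 4 \cdot 6 \left(-5\right) = 24 \left(-5\right) = -120$)
$\frac{X{\left(-2,c{\left(4,-1 \right)} \right)}}{5149 - 2528} = - \frac{120}{5149 - 2528} = - \frac{120}{2621}$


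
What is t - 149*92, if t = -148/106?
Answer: -726598/53 ≈ -13709.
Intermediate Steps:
t = -74/53 (t = -148*1/106 = -74/53 ≈ -1.3962)
t - 149*92 = -74/53 - 149*92 = -74/53 - 13708 = -726598/53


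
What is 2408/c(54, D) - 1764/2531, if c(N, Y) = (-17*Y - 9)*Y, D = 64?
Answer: -16242695/22212056 ≈ -0.73126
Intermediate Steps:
c(N, Y) = Y*(-9 - 17*Y) (c(N, Y) = (-9 - 17*Y)*Y = Y*(-9 - 17*Y))
2408/c(54, D) - 1764/2531 = 2408/((-1*64*(9 + 17*64))) - 1764/2531 = 2408/((-1*64*(9 + 1088))) - 1764*1/2531 = 2408/((-1*64*1097)) - 1764/2531 = 2408/(-70208) - 1764/2531 = 2408*(-1/70208) - 1764/2531 = -301/8776 - 1764/2531 = -16242695/22212056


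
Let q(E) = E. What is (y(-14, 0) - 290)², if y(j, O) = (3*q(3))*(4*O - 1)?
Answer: 89401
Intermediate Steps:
y(j, O) = -9 + 36*O (y(j, O) = (3*3)*(4*O - 1) = 9*(-1 + 4*O) = -9 + 36*O)
(y(-14, 0) - 290)² = ((-9 + 36*0) - 290)² = ((-9 + 0) - 290)² = (-9 - 290)² = (-299)² = 89401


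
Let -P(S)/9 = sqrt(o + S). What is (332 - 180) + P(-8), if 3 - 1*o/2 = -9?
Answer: 116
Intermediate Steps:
o = 24 (o = 6 - 2*(-9) = 6 + 18 = 24)
P(S) = -9*sqrt(24 + S)
(332 - 180) + P(-8) = (332 - 180) - 9*sqrt(24 - 8) = 152 - 9*sqrt(16) = 152 - 9*4 = 152 - 36 = 116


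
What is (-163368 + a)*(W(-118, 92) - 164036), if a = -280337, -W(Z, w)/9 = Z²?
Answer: 128386929160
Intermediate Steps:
W(Z, w) = -9*Z²
(-163368 + a)*(W(-118, 92) - 164036) = (-163368 - 280337)*(-9*(-118)² - 164036) = -443705*(-9*13924 - 164036) = -443705*(-125316 - 164036) = -443705*(-289352) = 128386929160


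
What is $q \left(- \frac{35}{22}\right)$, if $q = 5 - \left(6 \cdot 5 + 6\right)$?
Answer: $\frac{1085}{22} \approx 49.318$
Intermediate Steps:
$q = -31$ ($q = 5 - \left(30 + 6\right) = 5 - 36 = -31$)
$q \left(- \frac{35}{22}\right) = - 31 \left(- \frac{35}{22}\right) = - 31 \left(\left(-35\right) \frac{1}{22}\right) = \left(-31\right) \left(- \frac{35}{22}\right) = \frac{1085}{22}$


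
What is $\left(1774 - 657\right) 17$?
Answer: $18989$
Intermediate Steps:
$\left(1774 - 657\right) 17 = 1117 \cdot 17 = 18989$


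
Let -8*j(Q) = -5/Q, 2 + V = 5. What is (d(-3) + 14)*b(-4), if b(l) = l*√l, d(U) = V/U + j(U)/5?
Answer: -311*I/3 ≈ -103.67*I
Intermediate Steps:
V = 3 (V = -2 + 5 = 3)
j(Q) = 5/(8*Q) (j(Q) = -(-5)/(8*Q) = 5/(8*Q))
d(U) = 25/(8*U) (d(U) = 3/U + (5/(8*U))/5 = 3/U + (5/(8*U))*(⅕) = 3/U + 1/(8*U) = 25/(8*U))
b(l) = l^(3/2)
(d(-3) + 14)*b(-4) = ((25/8)/(-3) + 14)*(-4)^(3/2) = ((25/8)*(-⅓) + 14)*(-8*I) = (-25/24 + 14)*(-8*I) = 311*(-8*I)/24 = -311*I/3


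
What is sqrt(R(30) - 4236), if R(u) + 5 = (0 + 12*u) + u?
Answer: I*sqrt(3851) ≈ 62.056*I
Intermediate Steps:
R(u) = -5 + 13*u (R(u) = -5 + ((0 + 12*u) + u) = -5 + (12*u + u) = -5 + 13*u)
sqrt(R(30) - 4236) = sqrt((-5 + 13*30) - 4236) = sqrt((-5 + 390) - 4236) = sqrt(385 - 4236) = sqrt(-3851) = I*sqrt(3851)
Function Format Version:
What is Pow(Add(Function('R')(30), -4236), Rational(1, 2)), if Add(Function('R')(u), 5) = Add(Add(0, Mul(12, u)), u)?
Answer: Mul(I, Pow(3851, Rational(1, 2))) ≈ Mul(62.056, I)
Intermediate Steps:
Function('R')(u) = Add(-5, Mul(13, u)) (Function('R')(u) = Add(-5, Add(Add(0, Mul(12, u)), u)) = Add(-5, Add(Mul(12, u), u)) = Add(-5, Mul(13, u)))
Pow(Add(Function('R')(30), -4236), Rational(1, 2)) = Pow(Add(Add(-5, Mul(13, 30)), -4236), Rational(1, 2)) = Pow(Add(Add(-5, 390), -4236), Rational(1, 2)) = Pow(Add(385, -4236), Rational(1, 2)) = Pow(-3851, Rational(1, 2)) = Mul(I, Pow(3851, Rational(1, 2)))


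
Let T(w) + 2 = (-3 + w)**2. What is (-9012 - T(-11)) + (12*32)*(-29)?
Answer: -20342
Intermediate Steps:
T(w) = -2 + (-3 + w)**2
(-9012 - T(-11)) + (12*32)*(-29) = (-9012 - (-2 + (-3 - 11)**2)) + (12*32)*(-29) = (-9012 - (-2 + (-14)**2)) + 384*(-29) = (-9012 - (-2 + 196)) - 11136 = (-9012 - 1*194) - 11136 = (-9012 - 194) - 11136 = -9206 - 11136 = -20342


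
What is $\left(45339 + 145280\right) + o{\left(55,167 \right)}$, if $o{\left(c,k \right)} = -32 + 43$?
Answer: $190630$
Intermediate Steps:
$o{\left(c,k \right)} = 11$
$\left(45339 + 145280\right) + o{\left(55,167 \right)} = \left(45339 + 145280\right) + 11 = 190619 + 11 = 190630$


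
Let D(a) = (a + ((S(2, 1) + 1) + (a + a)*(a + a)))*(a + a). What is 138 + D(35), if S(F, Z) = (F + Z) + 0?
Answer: 345868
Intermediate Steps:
S(F, Z) = F + Z
D(a) = 2*a*(4 + a + 4*a**2) (D(a) = (a + (((2 + 1) + 1) + (a + a)*(a + a)))*(a + a) = (a + ((3 + 1) + (2*a)*(2*a)))*(2*a) = (a + (4 + 4*a**2))*(2*a) = (4 + a + 4*a**2)*(2*a) = 2*a*(4 + a + 4*a**2))
138 + D(35) = 138 + 2*35*(4 + 35 + 4*35**2) = 138 + 2*35*(4 + 35 + 4*1225) = 138 + 2*35*(4 + 35 + 4900) = 138 + 2*35*4939 = 138 + 345730 = 345868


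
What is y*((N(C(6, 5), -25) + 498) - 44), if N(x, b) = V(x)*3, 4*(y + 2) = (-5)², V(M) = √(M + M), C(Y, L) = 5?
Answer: 3859/2 + 51*√10/4 ≈ 1969.8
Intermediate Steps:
V(M) = √2*√M (V(M) = √(2*M) = √2*√M)
y = 17/4 (y = -2 + (¼)*(-5)² = -2 + (¼)*25 = -2 + 25/4 = 17/4 ≈ 4.2500)
N(x, b) = 3*√2*√x (N(x, b) = (√2*√x)*3 = 3*√2*√x)
y*((N(C(6, 5), -25) + 498) - 44) = 17*((3*√2*√5 + 498) - 44)/4 = 17*((3*√10 + 498) - 44)/4 = 17*((498 + 3*√10) - 44)/4 = 17*(454 + 3*√10)/4 = 3859/2 + 51*√10/4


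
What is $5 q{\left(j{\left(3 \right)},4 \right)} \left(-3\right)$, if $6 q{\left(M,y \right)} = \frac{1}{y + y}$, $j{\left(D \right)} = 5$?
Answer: $- \frac{5}{16} \approx -0.3125$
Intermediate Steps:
$q{\left(M,y \right)} = \frac{1}{12 y}$ ($q{\left(M,y \right)} = \frac{1}{6 \left(y + y\right)} = \frac{1}{6 \cdot 2 y} = \frac{\frac{1}{2} \frac{1}{y}}{6} = \frac{1}{12 y}$)
$5 q{\left(j{\left(3 \right)},4 \right)} \left(-3\right) = 5 \frac{1}{12 \cdot 4} \left(-3\right) = 5 \cdot \frac{1}{12} \cdot \frac{1}{4} \left(-3\right) = 5 \cdot \frac{1}{48} \left(-3\right) = \frac{5}{48} \left(-3\right) = - \frac{5}{16}$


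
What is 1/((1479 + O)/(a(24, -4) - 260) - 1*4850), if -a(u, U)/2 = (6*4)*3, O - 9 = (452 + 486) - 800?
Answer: -202/980513 ≈ -0.00020601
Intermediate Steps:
O = 147 (O = 9 + ((452 + 486) - 800) = 9 + (938 - 800) = 9 + 138 = 147)
a(u, U) = -144 (a(u, U) = -2*6*4*3 = -48*3 = -2*72 = -144)
1/((1479 + O)/(a(24, -4) - 260) - 1*4850) = 1/((1479 + 147)/(-144 - 260) - 1*4850) = 1/(1626/(-404) - 4850) = 1/(1626*(-1/404) - 4850) = 1/(-813/202 - 4850) = 1/(-980513/202) = -202/980513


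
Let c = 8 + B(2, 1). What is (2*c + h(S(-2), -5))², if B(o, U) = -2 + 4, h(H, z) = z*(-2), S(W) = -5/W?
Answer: 900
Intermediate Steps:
h(H, z) = -2*z
B(o, U) = 2
c = 10 (c = 8 + 2 = 10)
(2*c + h(S(-2), -5))² = (2*10 - 2*(-5))² = (20 + 10)² = 30² = 900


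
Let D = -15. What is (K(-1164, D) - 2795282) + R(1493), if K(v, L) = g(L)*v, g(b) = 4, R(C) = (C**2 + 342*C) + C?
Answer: -58790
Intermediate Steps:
R(C) = C**2 + 343*C
K(v, L) = 4*v
(K(-1164, D) - 2795282) + R(1493) = (4*(-1164) - 2795282) + 1493*(343 + 1493) = (-4656 - 2795282) + 1493*1836 = -2799938 + 2741148 = -58790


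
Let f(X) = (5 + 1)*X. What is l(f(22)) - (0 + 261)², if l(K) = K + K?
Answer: -67857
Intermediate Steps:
f(X) = 6*X
l(K) = 2*K
l(f(22)) - (0 + 261)² = 2*(6*22) - (0 + 261)² = 2*132 - 1*261² = 264 - 1*68121 = 264 - 68121 = -67857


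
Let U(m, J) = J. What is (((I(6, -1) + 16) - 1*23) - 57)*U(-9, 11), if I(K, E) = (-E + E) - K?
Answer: -770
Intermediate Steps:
I(K, E) = -K (I(K, E) = 0 - K = -K)
(((I(6, -1) + 16) - 1*23) - 57)*U(-9, 11) = (((-1*6 + 16) - 1*23) - 57)*11 = (((-6 + 16) - 23) - 57)*11 = ((10 - 23) - 57)*11 = (-13 - 57)*11 = -70*11 = -770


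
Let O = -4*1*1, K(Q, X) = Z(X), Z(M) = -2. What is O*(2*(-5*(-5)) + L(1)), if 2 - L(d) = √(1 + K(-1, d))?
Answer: -208 + 4*I ≈ -208.0 + 4.0*I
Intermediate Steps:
K(Q, X) = -2
O = -4 (O = -4*1 = -4)
L(d) = 2 - I (L(d) = 2 - √(1 - 2) = 2 - √(-1) = 2 - I)
O*(2*(-5*(-5)) + L(1)) = -4*(2*(-5*(-5)) + (2 - I)) = -4*(2*25 + (2 - I)) = -4*(50 + (2 - I)) = -4*(52 - I) = -208 + 4*I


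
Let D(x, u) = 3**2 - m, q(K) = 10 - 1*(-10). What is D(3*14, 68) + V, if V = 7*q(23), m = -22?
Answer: 171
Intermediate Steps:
q(K) = 20 (q(K) = 10 + 10 = 20)
D(x, u) = 31 (D(x, u) = 3**2 - 1*(-22) = 9 + 22 = 31)
V = 140 (V = 7*20 = 140)
D(3*14, 68) + V = 31 + 140 = 171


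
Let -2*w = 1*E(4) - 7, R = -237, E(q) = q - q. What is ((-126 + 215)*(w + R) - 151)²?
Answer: 1752678225/4 ≈ 4.3817e+8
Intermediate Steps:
E(q) = 0
w = 7/2 (w = -(1*0 - 7)/2 = -(0 - 7)/2 = -½*(-7) = 7/2 ≈ 3.5000)
((-126 + 215)*(w + R) - 151)² = ((-126 + 215)*(7/2 - 237) - 151)² = (89*(-467/2) - 151)² = (-41563/2 - 151)² = (-41865/2)² = 1752678225/4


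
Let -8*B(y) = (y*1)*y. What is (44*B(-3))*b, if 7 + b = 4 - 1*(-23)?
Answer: -990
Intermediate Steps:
B(y) = -y²/8 (B(y) = -y*1*y/8 = -y*y/8 = -y²/8)
b = 20 (b = -7 + (4 - 1*(-23)) = -7 + (4 + 23) = -7 + 27 = 20)
(44*B(-3))*b = (44*(-⅛*(-3)²))*20 = (44*(-⅛*9))*20 = (44*(-9/8))*20 = -99/2*20 = -990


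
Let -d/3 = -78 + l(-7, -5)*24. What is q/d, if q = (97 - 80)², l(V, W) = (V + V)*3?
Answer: 289/3258 ≈ 0.088705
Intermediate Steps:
l(V, W) = 6*V (l(V, W) = (2*V)*3 = 6*V)
q = 289 (q = 17² = 289)
d = 3258 (d = -3*(-78 + (6*(-7))*24) = -3*(-78 - 42*24) = -3*(-78 - 1008) = -3*(-1086) = 3258)
q/d = 289/3258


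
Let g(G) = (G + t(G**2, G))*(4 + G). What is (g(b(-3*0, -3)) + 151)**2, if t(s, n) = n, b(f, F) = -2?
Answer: 20449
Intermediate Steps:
g(G) = 2*G*(4 + G) (g(G) = (G + G)*(4 + G) = (2*G)*(4 + G) = 2*G*(4 + G))
(g(b(-3*0, -3)) + 151)**2 = (2*(-2)*(4 - 2) + 151)**2 = (2*(-2)*2 + 151)**2 = (-8 + 151)**2 = 143**2 = 20449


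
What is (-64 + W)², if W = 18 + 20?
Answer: 676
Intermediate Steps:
W = 38
(-64 + W)² = (-64 + 38)² = (-26)² = 676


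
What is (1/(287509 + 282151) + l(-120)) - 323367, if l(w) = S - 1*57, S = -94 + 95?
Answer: -184241146179/569660 ≈ -3.2342e+5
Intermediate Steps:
S = 1
l(w) = -56 (l(w) = 1 - 1*57 = 1 - 57 = -56)
(1/(287509 + 282151) + l(-120)) - 323367 = (1/(287509 + 282151) - 56) - 323367 = (1/569660 - 56) - 323367 = -31900959/569660 - 323367 = -184241146179/569660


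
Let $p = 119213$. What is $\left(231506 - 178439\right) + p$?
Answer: $172280$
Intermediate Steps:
$\left(231506 - 178439\right) + p = \left(231506 - 178439\right) + 119213 = 53067 + 119213 = 172280$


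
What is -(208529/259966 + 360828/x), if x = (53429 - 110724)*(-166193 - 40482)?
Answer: -352768329279139/439767551914250 ≈ -0.80217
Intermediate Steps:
x = 11841444125 (x = -57295*(-206675) = 11841444125)
-(208529/259966 + 360828/x) = -(208529/259966 + 360828/11841444125) = -1*352768329279139/439767551914250 = -352768329279139/439767551914250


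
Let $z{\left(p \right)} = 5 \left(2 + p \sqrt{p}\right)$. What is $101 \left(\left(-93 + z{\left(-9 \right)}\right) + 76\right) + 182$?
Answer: $-525 - 13635 i \approx -525.0 - 13635.0 i$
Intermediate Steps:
$z{\left(p \right)} = 10 + 5 p^{\frac{3}{2}}$ ($z{\left(p \right)} = 5 \left(2 + p^{\frac{3}{2}}\right) = 10 + 5 p^{\frac{3}{2}}$)
$101 \left(\left(-93 + z{\left(-9 \right)}\right) + 76\right) + 182 = 101 \left(\left(-93 + \left(10 + 5 \left(-9\right)^{\frac{3}{2}}\right)\right) + 76\right) + 182 = 101 \left(\left(-93 + \left(10 + 5 \left(- 27 i\right)\right)\right) + 76\right) + 182 = 101 \left(\left(-93 + \left(10 - 135 i\right)\right) + 76\right) + 182 = 101 \left(\left(-83 - 135 i\right) + 76\right) + 182 = 101 \left(-7 - 135 i\right) + 182 = \left(-707 - 13635 i\right) + 182 = -525 - 13635 i$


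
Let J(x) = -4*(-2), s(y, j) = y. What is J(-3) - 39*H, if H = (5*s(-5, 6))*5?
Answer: 4883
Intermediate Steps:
J(x) = 8
H = -125 (H = (5*(-5))*5 = -25*5 = -125)
J(-3) - 39*H = 8 - 39*(-125) = 8 + 4875 = 4883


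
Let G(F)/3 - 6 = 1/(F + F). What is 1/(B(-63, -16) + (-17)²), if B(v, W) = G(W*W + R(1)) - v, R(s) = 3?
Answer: 518/191663 ≈ 0.0027027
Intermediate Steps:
G(F) = 18 + 3/(2*F) (G(F) = 18 + 3/(F + F) = 18 + 3/((2*F)) = 18 + 3*(1/(2*F)) = 18 + 3/(2*F))
B(v, W) = 18 - v + 3/(2*(3 + W²)) (B(v, W) = (18 + 3/(2*(W*W + 3))) - v = (18 + 3/(2*(W² + 3))) - v = (18 + 3/(2*(3 + W²))) - v = 18 - v + 3/(2*(3 + W²)))
1/(B(-63, -16) + (-17)²) = 1/((3/2 + (3 + (-16)²)*(18 - 1*(-63)))/(3 + (-16)²) + (-17)²) = 1/((3/2 + (3 + 256)*(18 + 63))/(3 + 256) + 289) = 1/((3/2 + 259*81)/259 + 289) = 1/((3/2 + 20979)/259 + 289) = 1/((1/259)*(41961/2) + 289) = 1/(41961/518 + 289) = 1/(191663/518) = 518/191663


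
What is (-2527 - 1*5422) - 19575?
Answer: -27524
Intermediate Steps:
(-2527 - 1*5422) - 19575 = (-2527 - 5422) - 19575 = -7949 - 19575 = -27524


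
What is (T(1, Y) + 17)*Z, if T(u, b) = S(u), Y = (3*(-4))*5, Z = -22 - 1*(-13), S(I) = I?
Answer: -162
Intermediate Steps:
Z = -9 (Z = -22 + 13 = -9)
Y = -60 (Y = -12*5 = -60)
T(u, b) = u
(T(1, Y) + 17)*Z = (1 + 17)*(-9) = 18*(-9) = -162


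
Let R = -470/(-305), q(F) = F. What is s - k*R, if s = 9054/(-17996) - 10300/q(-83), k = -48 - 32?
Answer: 11246714879/45556874 ≈ 246.87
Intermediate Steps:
R = 94/61 (R = -470*(-1/305) = 94/61 ≈ 1.5410)
k = -80
s = 92303659/746834 (s = 9054/(-17996) - 10300/(-83) = 9054*(-1/17996) - 10300*(-1/83) = -4527/8998 + 10300/83 = 92303659/746834 ≈ 123.59)
s - k*R = 92303659/746834 - (-80)*94/61 = 92303659/746834 - 1*(-7520/61) = 92303659/746834 + 7520/61 = 11246714879/45556874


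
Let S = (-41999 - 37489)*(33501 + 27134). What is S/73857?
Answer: -1606584960/24619 ≈ -65258.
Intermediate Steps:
S = -4819754880 (S = -79488*60635 = -4819754880)
S/73857 = -4819754880/73857 = -4819754880*1/73857 = -1606584960/24619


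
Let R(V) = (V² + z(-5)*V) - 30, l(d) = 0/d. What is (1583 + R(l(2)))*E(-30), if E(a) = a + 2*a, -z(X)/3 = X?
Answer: -139770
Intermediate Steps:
z(X) = -3*X
l(d) = 0
R(V) = -30 + V² + 15*V (R(V) = (V² + (-3*(-5))*V) - 30 = (V² + 15*V) - 30 = -30 + V² + 15*V)
E(a) = 3*a
(1583 + R(l(2)))*E(-30) = (1583 + (-30 + 0² + 15*0))*(3*(-30)) = (1583 + (-30 + 0 + 0))*(-90) = (1583 - 30)*(-90) = 1553*(-90) = -139770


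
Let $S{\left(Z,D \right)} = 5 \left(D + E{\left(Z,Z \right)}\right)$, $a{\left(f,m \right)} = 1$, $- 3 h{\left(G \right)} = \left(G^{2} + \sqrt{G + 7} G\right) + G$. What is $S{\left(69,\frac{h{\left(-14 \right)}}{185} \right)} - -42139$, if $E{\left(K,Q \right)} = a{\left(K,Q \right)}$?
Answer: $\frac{4677802}{111} + \frac{14 i \sqrt{7}}{111} \approx 42142.0 + 0.3337 i$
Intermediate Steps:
$h{\left(G \right)} = - \frac{G}{3} - \frac{G^{2}}{3} - \frac{G \sqrt{7 + G}}{3}$ ($h{\left(G \right)} = - \frac{\left(G^{2} + \sqrt{G + 7} G\right) + G}{3} = - \frac{\left(G^{2} + \sqrt{7 + G} G\right) + G}{3} = - \frac{\left(G^{2} + G \sqrt{7 + G}\right) + G}{3} = - \frac{G + G^{2} + G \sqrt{7 + G}}{3} = - \frac{G}{3} - \frac{G^{2}}{3} - \frac{G \sqrt{7 + G}}{3}$)
$E{\left(K,Q \right)} = 1$
$S{\left(Z,D \right)} = 5 + 5 D$ ($S{\left(Z,D \right)} = 5 \left(D + 1\right) = 5 \left(1 + D\right) = 5 + 5 D$)
$S{\left(69,\frac{h{\left(-14 \right)}}{185} \right)} - -42139 = \left(5 + 5 \frac{\left(- \frac{1}{3}\right) \left(-14\right) \left(1 - 14 + \sqrt{7 - 14}\right)}{185}\right) - -42139 = \left(5 + 5 \left(- \frac{1}{3}\right) \left(-14\right) \left(1 - 14 + \sqrt{-7}\right) \frac{1}{185}\right) + 42139 = \left(5 + 5 \left(- \frac{1}{3}\right) \left(-14\right) \left(1 - 14 + i \sqrt{7}\right) \frac{1}{185}\right) + 42139 = \left(5 + 5 \left(- \frac{1}{3}\right) \left(-14\right) \left(-13 + i \sqrt{7}\right) \frac{1}{185}\right) + 42139 = \left(5 + 5 \left(- \frac{182}{3} + \frac{14 i \sqrt{7}}{3}\right) \frac{1}{185}\right) + 42139 = \left(5 + 5 \left(- \frac{182}{555} + \frac{14 i \sqrt{7}}{555}\right)\right) + 42139 = \left(5 - \left(\frac{182}{111} - \frac{14 i \sqrt{7}}{111}\right)\right) + 42139 = \left(\frac{373}{111} + \frac{14 i \sqrt{7}}{111}\right) + 42139 = \frac{4677802}{111} + \frac{14 i \sqrt{7}}{111}$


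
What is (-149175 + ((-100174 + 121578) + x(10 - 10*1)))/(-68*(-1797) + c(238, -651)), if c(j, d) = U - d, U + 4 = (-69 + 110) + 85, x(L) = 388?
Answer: -127383/122969 ≈ -1.0359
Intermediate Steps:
U = 122 (U = -4 + ((-69 + 110) + 85) = -4 + (41 + 85) = -4 + 126 = 122)
c(j, d) = 122 - d
(-149175 + ((-100174 + 121578) + x(10 - 10*1)))/(-68*(-1797) + c(238, -651)) = (-149175 + ((-100174 + 121578) + 388))/(-68*(-1797) + (122 - 1*(-651))) = (-149175 + (21404 + 388))/(122196 + (122 + 651)) = (-149175 + 21792)/(122196 + 773) = -127383/122969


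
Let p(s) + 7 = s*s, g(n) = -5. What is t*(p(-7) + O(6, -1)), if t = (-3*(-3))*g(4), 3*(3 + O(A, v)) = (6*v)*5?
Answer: -1305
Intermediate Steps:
O(A, v) = -3 + 10*v (O(A, v) = -3 + ((6*v)*5)/3 = -3 + (30*v)/3 = -3 + 10*v)
p(s) = -7 + s² (p(s) = -7 + s*s = -7 + s²)
t = -45 (t = -3*(-3)*(-5) = 9*(-5) = -45)
t*(p(-7) + O(6, -1)) = -45*((-7 + (-7)²) + (-3 + 10*(-1))) = -45*((-7 + 49) + (-3 - 10)) = -45*(42 - 13) = -45*29 = -1305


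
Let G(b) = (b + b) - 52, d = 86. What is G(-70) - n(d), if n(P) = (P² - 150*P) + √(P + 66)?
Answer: 5312 - 2*√38 ≈ 5299.7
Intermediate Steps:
n(P) = P² + √(66 + P) - 150*P (n(P) = (P² - 150*P) + √(66 + P) = P² + √(66 + P) - 150*P)
G(b) = -52 + 2*b (G(b) = 2*b - 52 = -52 + 2*b)
G(-70) - n(d) = (-52 + 2*(-70)) - (86² + √(66 + 86) - 150*86) = (-52 - 140) - (7396 + √152 - 12900) = -192 - (7396 + 2*√38 - 12900) = -192 - (-5504 + 2*√38) = -192 + (5504 - 2*√38) = 5312 - 2*√38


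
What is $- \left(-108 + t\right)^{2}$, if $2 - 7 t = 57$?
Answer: $- \frac{657721}{49} \approx -13423.0$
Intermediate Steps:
$t = - \frac{55}{7}$ ($t = \frac{2}{7} - \frac{57}{7} = - \frac{55}{7} \approx -7.8571$)
$- \left(-108 + t\right)^{2} = - \left(-108 - \frac{55}{7}\right)^{2} = - \left(- \frac{811}{7}\right)^{2} = \left(-1\right) \frac{657721}{49} = - \frac{657721}{49}$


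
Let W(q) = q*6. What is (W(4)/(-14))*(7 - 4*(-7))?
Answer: -60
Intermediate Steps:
W(q) = 6*q
(W(4)/(-14))*(7 - 4*(-7)) = ((6*4)/(-14))*(7 - 4*(-7)) = (24*(-1/14))*(7 + 28) = -12/7*35 = -60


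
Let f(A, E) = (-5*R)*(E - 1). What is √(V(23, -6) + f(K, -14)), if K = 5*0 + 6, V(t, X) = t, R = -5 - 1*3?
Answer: I*√577 ≈ 24.021*I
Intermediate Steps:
R = -8 (R = -5 - 3 = -8)
K = 6 (K = 0 + 6 = 6)
f(A, E) = -40 + 40*E (f(A, E) = (-5*(-8))*(E - 1) = 40*(-1 + E) = -40 + 40*E)
√(V(23, -6) + f(K, -14)) = √(23 + (-40 + 40*(-14))) = √(23 + (-40 - 560)) = √(23 - 600) = √(-577) = I*√577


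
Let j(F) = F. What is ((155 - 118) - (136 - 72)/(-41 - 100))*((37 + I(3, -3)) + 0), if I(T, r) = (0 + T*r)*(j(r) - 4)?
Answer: 528100/141 ≈ 3745.4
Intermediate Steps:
I(T, r) = T*r*(-4 + r) (I(T, r) = (0 + T*r)*(r - 4) = (T*r)*(-4 + r) = T*r*(-4 + r))
((155 - 118) - (136 - 72)/(-41 - 100))*((37 + I(3, -3)) + 0) = ((155 - 118) - (136 - 72)/(-41 - 100))*((37 + 3*(-3)*(-4 - 3)) + 0) = (37 - 64/(-141))*((37 + 3*(-3)*(-7)) + 0) = (37 - 64*(-1)/141)*((37 + 63) + 0) = (37 - 1*(-64/141))*(100 + 0) = (37 + 64/141)*100 = (5281/141)*100 = 528100/141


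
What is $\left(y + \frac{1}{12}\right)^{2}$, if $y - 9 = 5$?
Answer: $\frac{28561}{144} \approx 198.34$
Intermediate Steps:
$y = 14$ ($y = 9 + 5 = 14$)
$\left(y + \frac{1}{12}\right)^{2} = \left(14 + \frac{1}{12}\right)^{2} = \left(\frac{169}{12}\right)^{2} = \frac{28561}{144}$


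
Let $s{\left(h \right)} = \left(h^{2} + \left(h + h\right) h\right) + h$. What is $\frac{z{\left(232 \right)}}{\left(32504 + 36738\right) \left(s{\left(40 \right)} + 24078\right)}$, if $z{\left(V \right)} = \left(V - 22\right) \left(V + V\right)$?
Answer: $\frac{24360}{500585039} \approx 4.8663 \cdot 10^{-5}$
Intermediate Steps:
$s{\left(h \right)} = h + 3 h^{2}$ ($s{\left(h \right)} = \left(h^{2} + 2 h h\right) + h = \left(h^{2} + 2 h^{2}\right) + h = 3 h^{2} + h = h + 3 h^{2}$)
$z{\left(V \right)} = 2 V \left(-22 + V\right)$ ($z{\left(V \right)} = \left(-22 + V\right) 2 V = 2 V \left(-22 + V\right)$)
$\frac{z{\left(232 \right)}}{\left(32504 + 36738\right) \left(s{\left(40 \right)} + 24078\right)} = \frac{2 \cdot 232 \left(-22 + 232\right)}{\left(32504 + 36738\right) \left(40 \left(1 + 3 \cdot 40\right) + 24078\right)} = \frac{2 \cdot 232 \cdot 210}{69242 \left(40 \left(1 + 120\right) + 24078\right)} = \frac{97440}{69242 \left(40 \cdot 121 + 24078\right)} = \frac{97440}{69242 \left(4840 + 24078\right)} = \frac{97440}{69242 \cdot 28918} = \frac{97440}{2002340156} = 97440 \cdot \frac{1}{2002340156} = \frac{24360}{500585039}$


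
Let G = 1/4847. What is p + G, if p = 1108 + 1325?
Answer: 11792752/4847 ≈ 2433.0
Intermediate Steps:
p = 2433
G = 1/4847 ≈ 0.00020631
p + G = 2433 + 1/4847 = 11792752/4847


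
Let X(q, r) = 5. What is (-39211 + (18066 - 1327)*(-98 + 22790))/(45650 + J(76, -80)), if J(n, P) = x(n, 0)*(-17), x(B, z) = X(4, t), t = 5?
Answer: 379802177/45565 ≈ 8335.4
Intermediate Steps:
x(B, z) = 5
J(n, P) = -85 (J(n, P) = 5*(-17) = -85)
(-39211 + (18066 - 1327)*(-98 + 22790))/(45650 + J(76, -80)) = (-39211 + (18066 - 1327)*(-98 + 22790))/(45650 - 85) = (-39211 + 16739*22692)/45565 = (-39211 + 379841388)*(1/45565) = 379802177*(1/45565) = 379802177/45565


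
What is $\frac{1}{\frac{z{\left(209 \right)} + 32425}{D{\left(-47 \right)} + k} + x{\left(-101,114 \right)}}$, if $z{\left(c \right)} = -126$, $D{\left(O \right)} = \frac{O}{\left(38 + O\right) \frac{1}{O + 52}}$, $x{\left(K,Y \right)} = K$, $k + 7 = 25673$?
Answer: $- \frac{231229}{23063438} \approx -0.010026$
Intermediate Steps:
$k = 25666$ ($k = -7 + 25673 = 25666$)
$D{\left(O \right)} = \frac{O \left(52 + O\right)}{38 + O}$ ($D{\left(O \right)} = \frac{O}{\left(38 + O\right) \frac{1}{52 + O}} = \frac{O}{\frac{1}{52 + O} \left(38 + O\right)} = O \frac{52 + O}{38 + O} = \frac{O \left(52 + O\right)}{38 + O}$)
$\frac{1}{\frac{z{\left(209 \right)} + 32425}{D{\left(-47 \right)} + k} + x{\left(-101,114 \right)}} = \frac{1}{\frac{-126 + 32425}{- \frac{47 \left(52 - 47\right)}{38 - 47} + 25666} - 101} = \frac{1}{\frac{32299}{\left(-47\right) \frac{1}{-9} \cdot 5 + 25666} - 101} = \frac{1}{\frac{32299}{\left(-47\right) \left(- \frac{1}{9}\right) 5 + 25666} - 101} = \frac{1}{\frac{32299}{\frac{235}{9} + 25666} - 101} = \frac{1}{\frac{32299}{\frac{231229}{9}} - 101} = \frac{1}{32299 \cdot \frac{9}{231229} - 101} = \frac{1}{\frac{290691}{231229} - 101} = \frac{1}{- \frac{23063438}{231229}} = - \frac{231229}{23063438}$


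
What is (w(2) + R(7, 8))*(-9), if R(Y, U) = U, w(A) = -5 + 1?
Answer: -36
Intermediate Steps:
w(A) = -4
(w(2) + R(7, 8))*(-9) = (-4 + 8)*(-9) = 4*(-9) = -36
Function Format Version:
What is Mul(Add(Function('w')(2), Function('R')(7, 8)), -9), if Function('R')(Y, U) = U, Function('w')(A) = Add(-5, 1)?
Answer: -36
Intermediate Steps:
Function('w')(A) = -4
Mul(Add(Function('w')(2), Function('R')(7, 8)), -9) = Mul(Add(-4, 8), -9) = Mul(4, -9) = -36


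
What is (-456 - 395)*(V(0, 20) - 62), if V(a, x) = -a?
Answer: 52762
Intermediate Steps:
(-456 - 395)*(V(0, 20) - 62) = (-456 - 395)*(-1*0 - 62) = -851*(0 - 62) = -851*(-62) = 52762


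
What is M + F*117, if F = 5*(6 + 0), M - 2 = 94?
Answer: 3606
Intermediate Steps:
M = 96 (M = 2 + 94 = 96)
F = 30 (F = 5*6 = 30)
M + F*117 = 96 + 30*117 = 96 + 3510 = 3606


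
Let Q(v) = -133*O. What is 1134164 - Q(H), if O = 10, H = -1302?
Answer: 1135494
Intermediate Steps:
Q(v) = -1330 (Q(v) = -133*10 = -1330)
1134164 - Q(H) = 1134164 - 1*(-1330) = 1134164 + 1330 = 1135494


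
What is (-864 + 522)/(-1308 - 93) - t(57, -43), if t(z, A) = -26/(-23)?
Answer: -9520/10741 ≈ -0.88632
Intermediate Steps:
t(z, A) = 26/23 (t(z, A) = -26*(-1/23) = 26/23)
(-864 + 522)/(-1308 - 93) - t(57, -43) = (-864 + 522)/(-1308 - 93) - 1*26/23 = -342/(-1401) - 26/23 = -342*(-1/1401) - 26/23 = 114/467 - 26/23 = -9520/10741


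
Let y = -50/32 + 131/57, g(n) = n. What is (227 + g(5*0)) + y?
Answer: 207695/912 ≈ 227.74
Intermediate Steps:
y = 671/912 (y = -50*1/32 + 131*(1/57) = -25/16 + 131/57 = 671/912 ≈ 0.73575)
(227 + g(5*0)) + y = (227 + 5*0) + 671/912 = (227 + 0) + 671/912 = 227 + 671/912 = 207695/912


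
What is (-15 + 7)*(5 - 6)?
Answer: 8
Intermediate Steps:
(-15 + 7)*(5 - 6) = -8*(-1) = 8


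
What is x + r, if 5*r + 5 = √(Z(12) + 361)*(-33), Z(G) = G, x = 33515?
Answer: 33514 - 33*√373/5 ≈ 33387.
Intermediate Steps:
r = -1 - 33*√373/5 (r = -1 + (√(12 + 361)*(-33))/5 = -1 + (√373*(-33))/5 = -1 + (-33*√373)/5 = -1 - 33*√373/5 ≈ -128.47)
x + r = 33515 + (-1 - 33*√373/5) = 33514 - 33*√373/5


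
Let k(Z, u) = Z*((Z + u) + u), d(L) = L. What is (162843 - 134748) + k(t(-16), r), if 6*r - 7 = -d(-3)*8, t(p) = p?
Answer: 84557/3 ≈ 28186.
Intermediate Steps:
r = 31/6 (r = 7/6 + (-1*(-3)*8)/6 = 7/6 + (3*8)/6 = 7/6 + (1/6)*24 = 7/6 + 4 = 31/6 ≈ 5.1667)
k(Z, u) = Z*(Z + 2*u)
(162843 - 134748) + k(t(-16), r) = (162843 - 134748) - 16*(-16 + 2*(31/6)) = 28095 - 16*(-16 + 31/3) = 28095 - 16*(-17/3) = 28095 + 272/3 = 84557/3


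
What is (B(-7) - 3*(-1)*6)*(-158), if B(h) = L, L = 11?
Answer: -4582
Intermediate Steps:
B(h) = 11
(B(-7) - 3*(-1)*6)*(-158) = (11 - 3*(-1)*6)*(-158) = (11 + 3*6)*(-158) = (11 + 18)*(-158) = 29*(-158) = -4582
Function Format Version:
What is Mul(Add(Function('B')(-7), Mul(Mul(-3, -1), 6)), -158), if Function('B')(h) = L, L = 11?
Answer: -4582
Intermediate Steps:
Function('B')(h) = 11
Mul(Add(Function('B')(-7), Mul(Mul(-3, -1), 6)), -158) = Mul(Add(11, Mul(Mul(-3, -1), 6)), -158) = Mul(Add(11, Mul(3, 6)), -158) = Mul(Add(11, 18), -158) = Mul(29, -158) = -4582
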